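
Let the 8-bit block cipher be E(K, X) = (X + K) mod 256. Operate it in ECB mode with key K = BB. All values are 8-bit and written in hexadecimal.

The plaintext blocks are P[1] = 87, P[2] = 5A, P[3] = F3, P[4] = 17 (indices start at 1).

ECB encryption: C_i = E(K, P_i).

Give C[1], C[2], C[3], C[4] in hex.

C[1]: E(K, 87) = 42.
C[2]: E(K, 5A) = 15.
C[3]: E(K, F3) = AE.
C[4]: E(K, 17) = D2.

C[1] = 42, C[2] = 15, C[3] = AE, C[4] = D2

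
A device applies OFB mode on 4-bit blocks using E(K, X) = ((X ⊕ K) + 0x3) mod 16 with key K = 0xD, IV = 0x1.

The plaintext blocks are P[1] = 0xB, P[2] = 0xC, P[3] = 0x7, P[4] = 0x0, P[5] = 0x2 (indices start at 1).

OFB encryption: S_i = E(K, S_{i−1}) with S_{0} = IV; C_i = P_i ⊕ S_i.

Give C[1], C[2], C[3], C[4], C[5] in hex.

C[1]: S = E(K, 0x1) = 0xF; 0xB ⊕ 0xF = 0x4.
C[2]: S = E(K, 0xF) = 0x5; 0xC ⊕ 0x5 = 0x9.
C[3]: S = E(K, 0x5) = 0xB; 0x7 ⊕ 0xB = 0xC.
C[4]: S = E(K, 0xB) = 0x9; 0x0 ⊕ 0x9 = 0x9.
C[5]: S = E(K, 0x9) = 0x7; 0x2 ⊕ 0x7 = 0x5.

C[1] = 0x4, C[2] = 0x9, C[3] = 0xC, C[4] = 0x9, C[5] = 0x5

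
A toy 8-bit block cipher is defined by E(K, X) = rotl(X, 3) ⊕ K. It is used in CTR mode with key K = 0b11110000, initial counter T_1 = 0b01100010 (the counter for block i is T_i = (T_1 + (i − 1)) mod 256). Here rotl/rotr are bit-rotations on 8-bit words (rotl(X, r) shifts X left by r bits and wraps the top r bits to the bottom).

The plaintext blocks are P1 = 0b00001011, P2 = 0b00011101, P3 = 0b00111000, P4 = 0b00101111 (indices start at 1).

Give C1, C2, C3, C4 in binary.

CTR encryption: S_i = E(K, T_i) where T_i is the counter for block i; C_i = P_i ⊕ S_i.
C1: T = 0b01100010, S = E(K, T) = 0b11100011; 0b00001011 ⊕ 0b11100011 = 0b11101000.
C2: T = 0b01100011, S = E(K, T) = 0b11101011; 0b00011101 ⊕ 0b11101011 = 0b11110110.
C3: T = 0b01100100, S = E(K, T) = 0b11010011; 0b00111000 ⊕ 0b11010011 = 0b11101011.
C4: T = 0b01100101, S = E(K, T) = 0b11011011; 0b00101111 ⊕ 0b11011011 = 0b11110100.

C1 = 0b11101000, C2 = 0b11110110, C3 = 0b11101011, C4 = 0b11110100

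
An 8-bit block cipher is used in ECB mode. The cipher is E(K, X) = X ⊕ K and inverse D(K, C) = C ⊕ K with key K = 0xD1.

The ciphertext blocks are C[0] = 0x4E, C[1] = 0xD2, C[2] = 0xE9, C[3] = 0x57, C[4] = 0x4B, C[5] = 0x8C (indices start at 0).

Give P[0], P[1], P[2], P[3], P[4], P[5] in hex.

ECB decryption: P_i = D(K, C_i).
P[0]: D(K, 0x4E) = 0x9F.
P[1]: D(K, 0xD2) = 0x03.
P[2]: D(K, 0xE9) = 0x38.
P[3]: D(K, 0x57) = 0x86.
P[4]: D(K, 0x4B) = 0x9A.
P[5]: D(K, 0x8C) = 0x5D.

P[0] = 0x9F, P[1] = 0x03, P[2] = 0x38, P[3] = 0x86, P[4] = 0x9A, P[5] = 0x5D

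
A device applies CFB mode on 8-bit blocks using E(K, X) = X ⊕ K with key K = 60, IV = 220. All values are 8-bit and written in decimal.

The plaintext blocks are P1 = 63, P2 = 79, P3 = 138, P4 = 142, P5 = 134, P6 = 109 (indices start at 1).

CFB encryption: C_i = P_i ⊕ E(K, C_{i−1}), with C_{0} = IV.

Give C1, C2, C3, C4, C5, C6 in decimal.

C1 = 223, C2 = 172, C3 = 26, C4 = 168, C5 = 18, C6 = 67

C1: E(K, 220) = 224; 63 ⊕ 224 = 223.
C2: E(K, 223) = 227; 79 ⊕ 227 = 172.
C3: E(K, 172) = 144; 138 ⊕ 144 = 26.
C4: E(K, 26) = 38; 142 ⊕ 38 = 168.
C5: E(K, 168) = 148; 134 ⊕ 148 = 18.
C6: E(K, 18) = 46; 109 ⊕ 46 = 67.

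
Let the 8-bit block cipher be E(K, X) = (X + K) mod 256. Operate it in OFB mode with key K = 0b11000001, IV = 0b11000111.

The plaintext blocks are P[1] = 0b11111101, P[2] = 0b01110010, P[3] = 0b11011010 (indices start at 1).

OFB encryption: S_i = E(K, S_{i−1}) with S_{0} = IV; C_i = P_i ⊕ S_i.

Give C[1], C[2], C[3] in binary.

C[1]: S = E(K, 0b11000111) = 0b10001000; 0b11111101 ⊕ 0b10001000 = 0b01110101.
C[2]: S = E(K, 0b10001000) = 0b01001001; 0b01110010 ⊕ 0b01001001 = 0b00111011.
C[3]: S = E(K, 0b01001001) = 0b00001010; 0b11011010 ⊕ 0b00001010 = 0b11010000.

C[1] = 0b01110101, C[2] = 0b00111011, C[3] = 0b11010000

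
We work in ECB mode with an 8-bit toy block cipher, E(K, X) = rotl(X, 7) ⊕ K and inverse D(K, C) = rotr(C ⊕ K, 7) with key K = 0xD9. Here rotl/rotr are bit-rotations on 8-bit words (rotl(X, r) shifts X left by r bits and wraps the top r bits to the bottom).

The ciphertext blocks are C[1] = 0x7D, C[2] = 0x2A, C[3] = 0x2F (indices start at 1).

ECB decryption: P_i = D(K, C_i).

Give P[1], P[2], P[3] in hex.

P[1]: D(K, 0x7D) = 0x49.
P[2]: D(K, 0x2A) = 0xE7.
P[3]: D(K, 0x2F) = 0xED.

P[1] = 0x49, P[2] = 0xE7, P[3] = 0xED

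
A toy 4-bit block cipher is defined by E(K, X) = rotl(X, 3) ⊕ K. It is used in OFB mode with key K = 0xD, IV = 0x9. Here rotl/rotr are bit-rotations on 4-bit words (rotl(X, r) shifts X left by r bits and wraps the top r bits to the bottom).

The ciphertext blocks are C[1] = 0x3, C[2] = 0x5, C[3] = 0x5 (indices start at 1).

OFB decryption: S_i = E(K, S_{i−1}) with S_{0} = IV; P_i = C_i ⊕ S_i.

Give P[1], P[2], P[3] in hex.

P[1]: S = E(K, 0x9) = 0x1; 0x3 ⊕ 0x1 = 0x2.
P[2]: S = E(K, 0x1) = 0x5; 0x5 ⊕ 0x5 = 0x0.
P[3]: S = E(K, 0x5) = 0x7; 0x5 ⊕ 0x7 = 0x2.

P[1] = 0x2, P[2] = 0x0, P[3] = 0x2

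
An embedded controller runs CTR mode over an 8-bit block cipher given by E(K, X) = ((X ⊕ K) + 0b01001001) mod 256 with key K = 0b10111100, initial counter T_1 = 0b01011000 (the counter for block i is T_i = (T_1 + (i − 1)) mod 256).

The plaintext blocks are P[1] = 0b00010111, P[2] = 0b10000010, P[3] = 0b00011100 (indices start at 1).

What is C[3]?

C[3] = 0b00110011

CTR encryption: S_i = E(K, T_i) where T_i is the counter for block i; C_i = P_i ⊕ S_i.
C[1]: T = 0b01011000, S = E(K, T) = 0b00101101; 0b00010111 ⊕ 0b00101101 = 0b00111010.
C[2]: T = 0b01011001, S = E(K, T) = 0b00101110; 0b10000010 ⊕ 0b00101110 = 0b10101100.
C[3]: T = 0b01011010, S = E(K, T) = 0b00101111; 0b00011100 ⊕ 0b00101111 = 0b00110011.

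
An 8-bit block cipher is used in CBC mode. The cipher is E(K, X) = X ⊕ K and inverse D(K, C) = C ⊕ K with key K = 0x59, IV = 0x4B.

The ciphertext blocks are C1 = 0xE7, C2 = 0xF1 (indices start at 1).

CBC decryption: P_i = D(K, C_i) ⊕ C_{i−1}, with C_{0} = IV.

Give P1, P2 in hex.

P1: D(K, 0xE7) = 0xBE; 0xBE ⊕ 0x4B = 0xF5.
P2: D(K, 0xF1) = 0xA8; 0xA8 ⊕ 0xE7 = 0x4F.

P1 = 0xF5, P2 = 0x4F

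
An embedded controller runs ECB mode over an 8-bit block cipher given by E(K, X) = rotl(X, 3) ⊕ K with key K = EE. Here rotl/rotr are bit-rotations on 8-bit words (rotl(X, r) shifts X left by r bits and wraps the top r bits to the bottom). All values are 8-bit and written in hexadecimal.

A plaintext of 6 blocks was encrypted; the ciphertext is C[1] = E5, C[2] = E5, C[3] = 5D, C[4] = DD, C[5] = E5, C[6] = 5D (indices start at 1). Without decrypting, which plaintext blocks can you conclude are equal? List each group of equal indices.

P[1] = P[2] = P[5]; P[3] = P[6]

ECB encrypts each block independently with the same key, so equal ciphertext blocks imply equal plaintext blocks.
C[1] = C[2] = C[5] = E5, so P[1] = P[2] = P[5].
C[3] = C[6] = 5D, so P[3] = P[6].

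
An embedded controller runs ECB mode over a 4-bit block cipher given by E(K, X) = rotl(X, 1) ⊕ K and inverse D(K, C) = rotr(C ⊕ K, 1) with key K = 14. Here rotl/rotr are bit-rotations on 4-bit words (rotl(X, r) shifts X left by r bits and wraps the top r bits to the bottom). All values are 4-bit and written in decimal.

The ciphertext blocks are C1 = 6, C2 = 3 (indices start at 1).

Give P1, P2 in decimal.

P1 = 4, P2 = 14

ECB decryption: P_i = D(K, C_i).
P1: D(K, 6) = 4.
P2: D(K, 3) = 14.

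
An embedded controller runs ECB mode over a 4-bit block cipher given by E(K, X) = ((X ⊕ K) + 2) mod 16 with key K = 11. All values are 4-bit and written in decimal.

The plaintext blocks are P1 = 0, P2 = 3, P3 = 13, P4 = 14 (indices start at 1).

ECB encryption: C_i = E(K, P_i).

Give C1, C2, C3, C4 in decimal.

C1: E(K, 0) = 13.
C2: E(K, 3) = 10.
C3: E(K, 13) = 8.
C4: E(K, 14) = 7.

C1 = 13, C2 = 10, C3 = 8, C4 = 7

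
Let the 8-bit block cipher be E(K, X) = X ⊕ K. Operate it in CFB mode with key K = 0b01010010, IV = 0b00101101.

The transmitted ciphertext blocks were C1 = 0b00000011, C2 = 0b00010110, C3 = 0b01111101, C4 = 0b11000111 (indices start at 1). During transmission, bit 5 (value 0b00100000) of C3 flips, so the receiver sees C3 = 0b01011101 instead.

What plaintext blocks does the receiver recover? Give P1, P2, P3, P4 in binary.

CFB decryption: P_i = C_i ⊕ E(K, C_{i−1}), with C_{0} = IV.
Only C3 changed, to 0b01011101. In CFB, a change in C_i flips the same bit in P_i and garbles P_{i+1}. Decrypting the received ciphertext:
P1: E(K, 0b00101101) = 0b01111111; 0b00000011 ⊕ 0b01111111 = 0b01111100.
P2: E(K, 0b00000011) = 0b01010001; 0b00010110 ⊕ 0b01010001 = 0b01000111.
P3: E(K, 0b00010110) = 0b01000100; 0b01011101 ⊕ 0b01000100 = 0b00011001.
P4: E(K, 0b01011101) = 0b00001111; 0b11000111 ⊕ 0b00001111 = 0b11001000.
Blocks that differ from the original plaintext: P3, P4.

P1 = 0b01111100, P2 = 0b01000111, P3 = 0b00011001, P4 = 0b11001000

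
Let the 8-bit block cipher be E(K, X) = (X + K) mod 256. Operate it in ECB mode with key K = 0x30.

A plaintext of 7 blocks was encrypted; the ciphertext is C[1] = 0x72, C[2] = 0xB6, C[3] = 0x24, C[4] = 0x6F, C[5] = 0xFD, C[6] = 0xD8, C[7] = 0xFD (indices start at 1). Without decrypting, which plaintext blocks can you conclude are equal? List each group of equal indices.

P[5] = P[7]

ECB encrypts each block independently with the same key, so equal ciphertext blocks imply equal plaintext blocks.
C[5] = C[7] = 0xFD, so P[5] = P[7].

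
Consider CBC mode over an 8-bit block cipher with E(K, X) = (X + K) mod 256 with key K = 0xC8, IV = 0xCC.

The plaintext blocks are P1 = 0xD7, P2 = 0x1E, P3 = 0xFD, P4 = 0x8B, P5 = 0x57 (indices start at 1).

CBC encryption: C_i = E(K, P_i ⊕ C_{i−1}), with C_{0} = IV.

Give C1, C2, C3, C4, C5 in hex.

C1 = 0xE3, C2 = 0xC5, C3 = 0x00, C4 = 0x53, C5 = 0xCC

C1: P1 ⊕ 0xCC = 0x1B; E(K, 0x1B) = 0xE3.
C2: P2 ⊕ 0xE3 = 0xFD; E(K, 0xFD) = 0xC5.
C3: P3 ⊕ 0xC5 = 0x38; E(K, 0x38) = 0x00.
C4: P4 ⊕ 0x00 = 0x8B; E(K, 0x8B) = 0x53.
C5: P5 ⊕ 0x53 = 0x04; E(K, 0x04) = 0xCC.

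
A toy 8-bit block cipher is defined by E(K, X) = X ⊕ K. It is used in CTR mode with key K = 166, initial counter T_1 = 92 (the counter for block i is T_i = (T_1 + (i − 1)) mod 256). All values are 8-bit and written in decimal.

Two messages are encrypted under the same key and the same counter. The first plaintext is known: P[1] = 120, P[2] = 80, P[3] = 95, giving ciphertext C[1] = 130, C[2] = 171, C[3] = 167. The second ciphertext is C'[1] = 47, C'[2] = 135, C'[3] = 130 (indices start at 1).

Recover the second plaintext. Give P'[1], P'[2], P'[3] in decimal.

In CTR with a reused counter, both messages share the same keystream S_i, so C_i ⊕ C'_i = P_i ⊕ P'_i and thus P'_i = P_i ⊕ C_i ⊕ C'_i.
P'[1]: 120 ⊕ 130 ⊕ 47 = 213.
P'[2]: 80 ⊕ 171 ⊕ 135 = 124.
P'[3]: 95 ⊕ 167 ⊕ 130 = 122.

P'[1] = 213, P'[2] = 124, P'[3] = 122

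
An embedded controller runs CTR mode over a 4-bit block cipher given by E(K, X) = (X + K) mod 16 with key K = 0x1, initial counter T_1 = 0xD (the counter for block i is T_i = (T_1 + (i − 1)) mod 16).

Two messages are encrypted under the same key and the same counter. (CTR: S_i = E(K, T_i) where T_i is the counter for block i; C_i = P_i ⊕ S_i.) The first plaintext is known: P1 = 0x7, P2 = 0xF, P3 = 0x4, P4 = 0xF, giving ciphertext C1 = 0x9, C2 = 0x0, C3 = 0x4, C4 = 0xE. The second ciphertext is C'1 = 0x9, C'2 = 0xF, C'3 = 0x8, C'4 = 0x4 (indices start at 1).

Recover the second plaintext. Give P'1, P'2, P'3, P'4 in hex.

P'1 = 0x7, P'2 = 0x0, P'3 = 0x8, P'4 = 0x5

In CTR with a reused counter, both messages share the same keystream S_i, so C_i ⊕ C'_i = P_i ⊕ P'_i and thus P'_i = P_i ⊕ C_i ⊕ C'_i.
P'1: 0x7 ⊕ 0x9 ⊕ 0x9 = 0x7.
P'2: 0xF ⊕ 0x0 ⊕ 0xF = 0x0.
P'3: 0x4 ⊕ 0x4 ⊕ 0x8 = 0x8.
P'4: 0xF ⊕ 0xE ⊕ 0x4 = 0x5.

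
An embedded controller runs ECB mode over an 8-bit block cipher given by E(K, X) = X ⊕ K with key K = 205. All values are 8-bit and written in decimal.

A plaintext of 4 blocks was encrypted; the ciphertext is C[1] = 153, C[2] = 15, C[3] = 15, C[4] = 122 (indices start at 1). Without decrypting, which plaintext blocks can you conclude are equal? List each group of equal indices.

ECB encrypts each block independently with the same key, so equal ciphertext blocks imply equal plaintext blocks.
C[2] = C[3] = 15, so P[2] = P[3].

P[2] = P[3]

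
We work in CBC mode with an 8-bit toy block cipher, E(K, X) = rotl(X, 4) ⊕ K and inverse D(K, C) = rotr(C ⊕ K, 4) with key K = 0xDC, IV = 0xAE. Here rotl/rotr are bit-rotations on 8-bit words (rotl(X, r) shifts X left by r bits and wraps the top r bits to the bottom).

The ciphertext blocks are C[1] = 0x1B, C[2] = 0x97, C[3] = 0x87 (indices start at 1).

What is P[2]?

CBC decryption: P_i = D(K, C_i) ⊕ C_{i−1}, with C_{0} = IV.
P[2]: D(K, 0x97) = 0xB4; 0xB4 ⊕ 0x1B = 0xAF.

P[2] = 0xAF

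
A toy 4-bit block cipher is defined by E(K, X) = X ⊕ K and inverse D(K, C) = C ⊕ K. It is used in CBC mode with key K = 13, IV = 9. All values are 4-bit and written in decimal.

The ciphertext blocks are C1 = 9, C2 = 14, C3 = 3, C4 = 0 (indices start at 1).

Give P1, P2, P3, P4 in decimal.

P1 = 13, P2 = 10, P3 = 0, P4 = 14

CBC decryption: P_i = D(K, C_i) ⊕ C_{i−1}, with C_{0} = IV.
P1: D(K, 9) = 4; 4 ⊕ 9 = 13.
P2: D(K, 14) = 3; 3 ⊕ 9 = 10.
P3: D(K, 3) = 14; 14 ⊕ 14 = 0.
P4: D(K, 0) = 13; 13 ⊕ 3 = 14.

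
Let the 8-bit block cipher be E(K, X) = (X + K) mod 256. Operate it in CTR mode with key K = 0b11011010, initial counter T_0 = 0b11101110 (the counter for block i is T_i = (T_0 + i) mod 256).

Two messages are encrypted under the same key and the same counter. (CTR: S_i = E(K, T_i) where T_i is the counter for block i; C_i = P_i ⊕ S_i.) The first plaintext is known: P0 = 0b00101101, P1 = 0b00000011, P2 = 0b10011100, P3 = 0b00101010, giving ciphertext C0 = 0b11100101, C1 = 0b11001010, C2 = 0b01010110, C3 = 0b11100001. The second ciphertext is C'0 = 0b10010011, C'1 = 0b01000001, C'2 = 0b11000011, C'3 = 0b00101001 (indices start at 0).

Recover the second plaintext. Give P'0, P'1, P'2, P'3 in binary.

P'0 = 0b01011011, P'1 = 0b10001000, P'2 = 0b00001001, P'3 = 0b11100010

In CTR with a reused counter, both messages share the same keystream S_i, so C_i ⊕ C'_i = P_i ⊕ P'_i and thus P'_i = P_i ⊕ C_i ⊕ C'_i.
P'0: 0b00101101 ⊕ 0b11100101 ⊕ 0b10010011 = 0b01011011.
P'1: 0b00000011 ⊕ 0b11001010 ⊕ 0b01000001 = 0b10001000.
P'2: 0b10011100 ⊕ 0b01010110 ⊕ 0b11000011 = 0b00001001.
P'3: 0b00101010 ⊕ 0b11100001 ⊕ 0b00101001 = 0b11100010.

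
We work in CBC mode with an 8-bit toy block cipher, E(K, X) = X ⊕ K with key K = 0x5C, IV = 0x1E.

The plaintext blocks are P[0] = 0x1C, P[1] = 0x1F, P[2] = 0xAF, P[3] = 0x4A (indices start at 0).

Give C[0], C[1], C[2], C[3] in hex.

C[0] = 0x5E, C[1] = 0x1D, C[2] = 0xEE, C[3] = 0xF8

CBC encryption: C_i = E(K, P_i ⊕ C_{i−1}), with C_{−1} = IV.
C[0]: P[0] ⊕ 0x1E = 0x02; E(K, 0x02) = 0x5E.
C[1]: P[1] ⊕ 0x5E = 0x41; E(K, 0x41) = 0x1D.
C[2]: P[2] ⊕ 0x1D = 0xB2; E(K, 0xB2) = 0xEE.
C[3]: P[3] ⊕ 0xEE = 0xA4; E(K, 0xA4) = 0xF8.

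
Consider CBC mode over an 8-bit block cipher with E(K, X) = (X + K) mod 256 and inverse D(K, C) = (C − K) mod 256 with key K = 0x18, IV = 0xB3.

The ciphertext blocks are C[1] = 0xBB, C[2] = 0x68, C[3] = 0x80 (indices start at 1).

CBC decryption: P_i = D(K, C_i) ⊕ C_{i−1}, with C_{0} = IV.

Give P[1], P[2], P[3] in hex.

P[1] = 0x10, P[2] = 0xEB, P[3] = 0x00

P[1]: D(K, 0xBB) = 0xA3; 0xA3 ⊕ 0xB3 = 0x10.
P[2]: D(K, 0x68) = 0x50; 0x50 ⊕ 0xBB = 0xEB.
P[3]: D(K, 0x80) = 0x68; 0x68 ⊕ 0x68 = 0x00.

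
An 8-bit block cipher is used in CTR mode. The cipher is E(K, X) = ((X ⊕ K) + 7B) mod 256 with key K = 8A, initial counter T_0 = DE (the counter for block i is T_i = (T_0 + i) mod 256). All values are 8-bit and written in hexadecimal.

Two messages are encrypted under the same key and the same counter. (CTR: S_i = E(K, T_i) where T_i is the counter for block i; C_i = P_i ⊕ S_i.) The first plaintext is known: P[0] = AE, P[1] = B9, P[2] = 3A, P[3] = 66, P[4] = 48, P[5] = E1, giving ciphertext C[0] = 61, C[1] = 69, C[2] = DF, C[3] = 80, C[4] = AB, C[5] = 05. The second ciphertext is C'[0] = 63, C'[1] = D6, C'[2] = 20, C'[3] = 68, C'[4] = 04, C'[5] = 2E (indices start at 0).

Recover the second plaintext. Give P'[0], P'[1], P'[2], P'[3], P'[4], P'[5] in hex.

In CTR with a reused counter, both messages share the same keystream S_i, so C_i ⊕ C'_i = P_i ⊕ P'_i and thus P'_i = P_i ⊕ C_i ⊕ C'_i.
P'[0]: AE ⊕ 61 ⊕ 63 = AC.
P'[1]: B9 ⊕ 69 ⊕ D6 = 06.
P'[2]: 3A ⊕ DF ⊕ 20 = C5.
P'[3]: 66 ⊕ 80 ⊕ 68 = 8E.
P'[4]: 48 ⊕ AB ⊕ 04 = E7.
P'[5]: E1 ⊕ 05 ⊕ 2E = CA.

P'[0] = AC, P'[1] = 06, P'[2] = C5, P'[3] = 8E, P'[4] = E7, P'[5] = CA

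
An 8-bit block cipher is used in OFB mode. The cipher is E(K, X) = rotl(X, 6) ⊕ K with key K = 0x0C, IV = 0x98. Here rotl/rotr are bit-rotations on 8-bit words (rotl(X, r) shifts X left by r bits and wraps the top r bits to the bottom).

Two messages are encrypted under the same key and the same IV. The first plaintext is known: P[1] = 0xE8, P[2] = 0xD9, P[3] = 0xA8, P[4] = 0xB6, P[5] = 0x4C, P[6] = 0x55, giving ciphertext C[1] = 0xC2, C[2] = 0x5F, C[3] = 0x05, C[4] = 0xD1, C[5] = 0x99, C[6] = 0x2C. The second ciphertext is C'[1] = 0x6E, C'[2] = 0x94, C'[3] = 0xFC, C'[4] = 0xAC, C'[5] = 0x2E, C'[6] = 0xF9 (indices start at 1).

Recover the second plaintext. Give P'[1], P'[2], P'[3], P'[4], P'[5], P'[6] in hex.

In OFB with a reused IV, both messages share the same keystream S_i, so C_i ⊕ C'_i = P_i ⊕ P'_i and thus P'_i = P_i ⊕ C_i ⊕ C'_i.
P'[1]: 0xE8 ⊕ 0xC2 ⊕ 0x6E = 0x44.
P'[2]: 0xD9 ⊕ 0x5F ⊕ 0x94 = 0x12.
P'[3]: 0xA8 ⊕ 0x05 ⊕ 0xFC = 0x51.
P'[4]: 0xB6 ⊕ 0xD1 ⊕ 0xAC = 0xCB.
P'[5]: 0x4C ⊕ 0x99 ⊕ 0x2E = 0xFB.
P'[6]: 0x55 ⊕ 0x2C ⊕ 0xF9 = 0x80.

P'[1] = 0x44, P'[2] = 0x12, P'[3] = 0x51, P'[4] = 0xCB, P'[5] = 0xFB, P'[6] = 0x80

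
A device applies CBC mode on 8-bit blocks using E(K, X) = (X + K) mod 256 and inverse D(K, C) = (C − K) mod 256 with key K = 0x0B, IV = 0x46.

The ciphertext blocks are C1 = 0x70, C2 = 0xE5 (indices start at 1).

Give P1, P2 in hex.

P1 = 0x23, P2 = 0xAA

CBC decryption: P_i = D(K, C_i) ⊕ C_{i−1}, with C_{0} = IV.
P1: D(K, 0x70) = 0x65; 0x65 ⊕ 0x46 = 0x23.
P2: D(K, 0xE5) = 0xDA; 0xDA ⊕ 0x70 = 0xAA.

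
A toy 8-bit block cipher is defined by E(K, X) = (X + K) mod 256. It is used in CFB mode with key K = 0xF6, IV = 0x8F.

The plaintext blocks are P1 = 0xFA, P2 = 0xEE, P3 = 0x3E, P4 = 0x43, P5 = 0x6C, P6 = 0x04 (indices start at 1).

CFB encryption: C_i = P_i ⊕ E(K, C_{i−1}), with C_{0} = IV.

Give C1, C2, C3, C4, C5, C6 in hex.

C1 = 0x7F, C2 = 0x9B, C3 = 0xAF, C4 = 0xE6, C5 = 0xB0, C6 = 0xA2

C1: E(K, 0x8F) = 0x85; 0xFA ⊕ 0x85 = 0x7F.
C2: E(K, 0x7F) = 0x75; 0xEE ⊕ 0x75 = 0x9B.
C3: E(K, 0x9B) = 0x91; 0x3E ⊕ 0x91 = 0xAF.
C4: E(K, 0xAF) = 0xA5; 0x43 ⊕ 0xA5 = 0xE6.
C5: E(K, 0xE6) = 0xDC; 0x6C ⊕ 0xDC = 0xB0.
C6: E(K, 0xB0) = 0xA6; 0x04 ⊕ 0xA6 = 0xA2.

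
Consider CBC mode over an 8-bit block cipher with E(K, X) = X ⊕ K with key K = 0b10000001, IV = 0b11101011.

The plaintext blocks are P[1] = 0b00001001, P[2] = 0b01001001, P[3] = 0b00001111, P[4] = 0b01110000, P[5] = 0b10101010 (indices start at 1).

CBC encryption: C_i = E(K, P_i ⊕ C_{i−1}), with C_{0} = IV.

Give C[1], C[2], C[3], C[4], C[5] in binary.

C[1] = 0b01100011, C[2] = 0b10101011, C[3] = 0b00100101, C[4] = 0b11010100, C[5] = 0b11111111

C[1]: P[1] ⊕ 0b11101011 = 0b11100010; E(K, 0b11100010) = 0b01100011.
C[2]: P[2] ⊕ 0b01100011 = 0b00101010; E(K, 0b00101010) = 0b10101011.
C[3]: P[3] ⊕ 0b10101011 = 0b10100100; E(K, 0b10100100) = 0b00100101.
C[4]: P[4] ⊕ 0b00100101 = 0b01010101; E(K, 0b01010101) = 0b11010100.
C[5]: P[5] ⊕ 0b11010100 = 0b01111110; E(K, 0b01111110) = 0b11111111.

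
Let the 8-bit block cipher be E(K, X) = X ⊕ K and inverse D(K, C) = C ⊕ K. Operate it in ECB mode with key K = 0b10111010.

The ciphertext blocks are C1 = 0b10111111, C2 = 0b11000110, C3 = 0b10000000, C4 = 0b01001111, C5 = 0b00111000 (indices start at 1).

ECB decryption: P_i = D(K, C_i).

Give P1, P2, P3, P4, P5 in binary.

P1 = 0b00000101, P2 = 0b01111100, P3 = 0b00111010, P4 = 0b11110101, P5 = 0b10000010

P1: D(K, 0b10111111) = 0b00000101.
P2: D(K, 0b11000110) = 0b01111100.
P3: D(K, 0b10000000) = 0b00111010.
P4: D(K, 0b01001111) = 0b11110101.
P5: D(K, 0b00111000) = 0b10000010.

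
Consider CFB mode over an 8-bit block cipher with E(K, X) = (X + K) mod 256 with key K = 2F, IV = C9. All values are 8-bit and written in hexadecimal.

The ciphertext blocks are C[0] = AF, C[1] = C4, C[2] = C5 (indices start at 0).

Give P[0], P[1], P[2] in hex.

CFB decryption: P_i = C_i ⊕ E(K, C_{i−1}), with C_{−1} = IV.
P[0]: E(K, C9) = F8; AF ⊕ F8 = 57.
P[1]: E(K, AF) = DE; C4 ⊕ DE = 1A.
P[2]: E(K, C4) = F3; C5 ⊕ F3 = 36.

P[0] = 57, P[1] = 1A, P[2] = 36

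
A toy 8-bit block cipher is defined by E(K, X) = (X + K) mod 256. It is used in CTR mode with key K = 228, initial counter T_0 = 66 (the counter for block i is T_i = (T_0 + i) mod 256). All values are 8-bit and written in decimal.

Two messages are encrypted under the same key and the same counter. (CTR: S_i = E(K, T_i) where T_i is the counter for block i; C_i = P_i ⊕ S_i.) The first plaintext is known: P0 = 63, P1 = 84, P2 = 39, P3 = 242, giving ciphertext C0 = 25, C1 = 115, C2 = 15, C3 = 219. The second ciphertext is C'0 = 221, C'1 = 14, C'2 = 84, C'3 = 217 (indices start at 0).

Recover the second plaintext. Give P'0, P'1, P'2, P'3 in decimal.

P'0 = 251, P'1 = 41, P'2 = 124, P'3 = 240

In CTR with a reused counter, both messages share the same keystream S_i, so C_i ⊕ C'_i = P_i ⊕ P'_i and thus P'_i = P_i ⊕ C_i ⊕ C'_i.
P'0: 63 ⊕ 25 ⊕ 221 = 251.
P'1: 84 ⊕ 115 ⊕ 14 = 41.
P'2: 39 ⊕ 15 ⊕ 84 = 124.
P'3: 242 ⊕ 219 ⊕ 217 = 240.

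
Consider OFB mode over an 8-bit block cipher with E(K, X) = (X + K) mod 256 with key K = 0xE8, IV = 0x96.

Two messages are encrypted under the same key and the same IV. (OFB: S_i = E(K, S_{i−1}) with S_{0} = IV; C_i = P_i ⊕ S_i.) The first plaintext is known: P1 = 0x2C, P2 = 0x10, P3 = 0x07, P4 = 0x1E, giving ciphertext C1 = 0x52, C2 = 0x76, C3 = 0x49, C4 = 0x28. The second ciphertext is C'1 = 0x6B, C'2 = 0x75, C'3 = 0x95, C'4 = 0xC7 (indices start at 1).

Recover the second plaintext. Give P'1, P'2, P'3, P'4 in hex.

In OFB with a reused IV, both messages share the same keystream S_i, so C_i ⊕ C'_i = P_i ⊕ P'_i and thus P'_i = P_i ⊕ C_i ⊕ C'_i.
P'1: 0x2C ⊕ 0x52 ⊕ 0x6B = 0x15.
P'2: 0x10 ⊕ 0x76 ⊕ 0x75 = 0x13.
P'3: 0x07 ⊕ 0x49 ⊕ 0x95 = 0xDB.
P'4: 0x1E ⊕ 0x28 ⊕ 0xC7 = 0xF1.

P'1 = 0x15, P'2 = 0x13, P'3 = 0xDB, P'4 = 0xF1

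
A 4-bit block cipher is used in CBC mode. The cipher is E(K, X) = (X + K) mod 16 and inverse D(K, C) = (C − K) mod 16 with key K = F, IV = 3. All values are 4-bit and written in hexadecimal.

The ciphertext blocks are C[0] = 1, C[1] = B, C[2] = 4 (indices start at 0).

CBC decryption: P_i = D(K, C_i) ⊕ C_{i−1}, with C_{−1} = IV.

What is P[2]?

P[2]: D(K, 4) = 5; 5 ⊕ B = E.

P[2] = E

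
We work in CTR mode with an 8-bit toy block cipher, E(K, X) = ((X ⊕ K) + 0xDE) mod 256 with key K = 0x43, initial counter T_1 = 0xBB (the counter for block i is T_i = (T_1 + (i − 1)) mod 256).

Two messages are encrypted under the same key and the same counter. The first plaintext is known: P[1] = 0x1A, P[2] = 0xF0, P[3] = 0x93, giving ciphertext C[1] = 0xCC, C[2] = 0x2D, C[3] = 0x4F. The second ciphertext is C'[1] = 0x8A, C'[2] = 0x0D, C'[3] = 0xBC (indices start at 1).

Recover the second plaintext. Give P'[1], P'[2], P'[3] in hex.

In CTR with a reused counter, both messages share the same keystream S_i, so C_i ⊕ C'_i = P_i ⊕ P'_i and thus P'_i = P_i ⊕ C_i ⊕ C'_i.
P'[1]: 0x1A ⊕ 0xCC ⊕ 0x8A = 0x5C.
P'[2]: 0xF0 ⊕ 0x2D ⊕ 0x0D = 0xD0.
P'[3]: 0x93 ⊕ 0x4F ⊕ 0xBC = 0x60.

P'[1] = 0x5C, P'[2] = 0xD0, P'[3] = 0x60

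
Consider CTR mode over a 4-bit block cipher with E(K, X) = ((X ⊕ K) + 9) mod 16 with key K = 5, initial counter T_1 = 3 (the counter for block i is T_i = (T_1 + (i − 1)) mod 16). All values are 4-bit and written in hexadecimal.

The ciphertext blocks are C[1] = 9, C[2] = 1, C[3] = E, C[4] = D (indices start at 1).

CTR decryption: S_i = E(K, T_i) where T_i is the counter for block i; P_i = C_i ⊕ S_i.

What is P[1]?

P[1] = 6

P[1]: T = 3, S = E(K, T) = F; 9 ⊕ F = 6.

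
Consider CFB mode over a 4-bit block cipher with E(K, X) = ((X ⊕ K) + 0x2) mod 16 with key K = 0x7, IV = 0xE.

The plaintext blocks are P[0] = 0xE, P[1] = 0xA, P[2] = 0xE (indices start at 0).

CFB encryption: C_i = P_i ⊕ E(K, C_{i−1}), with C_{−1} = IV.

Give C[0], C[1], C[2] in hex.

C[0]: E(K, 0xE) = 0xB; 0xE ⊕ 0xB = 0x5.
C[1]: E(K, 0x5) = 0x4; 0xA ⊕ 0x4 = 0xE.
C[2]: E(K, 0xE) = 0xB; 0xE ⊕ 0xB = 0x5.

C[0] = 0x5, C[1] = 0xE, C[2] = 0x5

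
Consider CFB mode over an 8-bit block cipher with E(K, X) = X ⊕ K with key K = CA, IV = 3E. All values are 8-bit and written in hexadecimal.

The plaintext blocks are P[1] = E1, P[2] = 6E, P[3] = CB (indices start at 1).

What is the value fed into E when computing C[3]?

B1

CFB encryption: C_i = P_i ⊕ E(K, C_{i−1}), with C_{0} = IV.
C[1]: E(K, 3E) = F4; E1 ⊕ F4 = 15.
C[2]: E(K, 15) = DF; 6E ⊕ DF = B1.
C[3]: E(K, B1) = 7B; CB ⊕ 7B = B0.
So the input to E for block [3] is B1.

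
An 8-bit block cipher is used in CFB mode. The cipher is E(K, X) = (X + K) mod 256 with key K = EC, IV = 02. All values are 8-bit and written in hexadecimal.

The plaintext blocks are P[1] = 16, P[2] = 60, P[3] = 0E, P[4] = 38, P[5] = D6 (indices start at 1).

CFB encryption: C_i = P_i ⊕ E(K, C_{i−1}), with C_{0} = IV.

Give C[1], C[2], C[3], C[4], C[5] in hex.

C[1] = F8, C[2] = 84, C[3] = 7E, C[4] = 52, C[5] = E8

C[1]: E(K, 02) = EE; 16 ⊕ EE = F8.
C[2]: E(K, F8) = E4; 60 ⊕ E4 = 84.
C[3]: E(K, 84) = 70; 0E ⊕ 70 = 7E.
C[4]: E(K, 7E) = 6A; 38 ⊕ 6A = 52.
C[5]: E(K, 52) = 3E; D6 ⊕ 3E = E8.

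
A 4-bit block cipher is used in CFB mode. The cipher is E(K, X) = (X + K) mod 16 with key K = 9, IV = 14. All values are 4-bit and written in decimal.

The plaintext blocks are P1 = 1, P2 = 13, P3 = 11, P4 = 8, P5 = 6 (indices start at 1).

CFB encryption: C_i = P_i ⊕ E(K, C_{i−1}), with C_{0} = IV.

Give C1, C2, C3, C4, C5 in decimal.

C1: E(K, 14) = 7; 1 ⊕ 7 = 6.
C2: E(K, 6) = 15; 13 ⊕ 15 = 2.
C3: E(K, 2) = 11; 11 ⊕ 11 = 0.
C4: E(K, 0) = 9; 8 ⊕ 9 = 1.
C5: E(K, 1) = 10; 6 ⊕ 10 = 12.

C1 = 6, C2 = 2, C3 = 0, C4 = 1, C5 = 12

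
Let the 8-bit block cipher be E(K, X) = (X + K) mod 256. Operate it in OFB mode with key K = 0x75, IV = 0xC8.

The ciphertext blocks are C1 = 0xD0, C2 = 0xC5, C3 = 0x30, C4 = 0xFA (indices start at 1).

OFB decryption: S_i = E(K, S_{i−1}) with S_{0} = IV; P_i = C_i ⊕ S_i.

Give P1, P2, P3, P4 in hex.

P1 = 0xED, P2 = 0x77, P3 = 0x17, P4 = 0x66

P1: S = E(K, 0xC8) = 0x3D; 0xD0 ⊕ 0x3D = 0xED.
P2: S = E(K, 0x3D) = 0xB2; 0xC5 ⊕ 0xB2 = 0x77.
P3: S = E(K, 0xB2) = 0x27; 0x30 ⊕ 0x27 = 0x17.
P4: S = E(K, 0x27) = 0x9C; 0xFA ⊕ 0x9C = 0x66.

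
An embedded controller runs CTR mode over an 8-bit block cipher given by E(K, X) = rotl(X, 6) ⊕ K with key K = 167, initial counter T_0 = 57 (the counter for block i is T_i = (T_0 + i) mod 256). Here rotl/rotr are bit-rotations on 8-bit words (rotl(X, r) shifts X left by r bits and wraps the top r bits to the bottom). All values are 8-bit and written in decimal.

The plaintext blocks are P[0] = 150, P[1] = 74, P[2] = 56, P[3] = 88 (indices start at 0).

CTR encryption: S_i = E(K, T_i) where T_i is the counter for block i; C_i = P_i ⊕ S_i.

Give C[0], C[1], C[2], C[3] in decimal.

C[0]: T = 57, S = E(K, T) = 233; 150 ⊕ 233 = 127.
C[1]: T = 58, S = E(K, T) = 41; 74 ⊕ 41 = 99.
C[2]: T = 59, S = E(K, T) = 105; 56 ⊕ 105 = 81.
C[3]: T = 60, S = E(K, T) = 168; 88 ⊕ 168 = 240.

C[0] = 127, C[1] = 99, C[2] = 81, C[3] = 240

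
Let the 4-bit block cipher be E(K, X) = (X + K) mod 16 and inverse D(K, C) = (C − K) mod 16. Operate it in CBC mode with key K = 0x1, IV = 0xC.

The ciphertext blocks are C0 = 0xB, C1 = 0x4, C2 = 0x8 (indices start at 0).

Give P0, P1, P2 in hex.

CBC decryption: P_i = D(K, C_i) ⊕ C_{i−1}, with C_{−1} = IV.
P0: D(K, 0xB) = 0xA; 0xA ⊕ 0xC = 0x6.
P1: D(K, 0x4) = 0x3; 0x3 ⊕ 0xB = 0x8.
P2: D(K, 0x8) = 0x7; 0x7 ⊕ 0x4 = 0x3.

P0 = 0x6, P1 = 0x8, P2 = 0x3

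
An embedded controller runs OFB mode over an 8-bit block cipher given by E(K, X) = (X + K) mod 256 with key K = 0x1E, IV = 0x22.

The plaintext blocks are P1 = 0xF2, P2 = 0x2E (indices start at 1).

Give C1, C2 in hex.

OFB encryption: S_i = E(K, S_{i−1}) with S_{0} = IV; C_i = P_i ⊕ S_i.
C1: S = E(K, 0x22) = 0x40; 0xF2 ⊕ 0x40 = 0xB2.
C2: S = E(K, 0x40) = 0x5E; 0x2E ⊕ 0x5E = 0x70.

C1 = 0xB2, C2 = 0x70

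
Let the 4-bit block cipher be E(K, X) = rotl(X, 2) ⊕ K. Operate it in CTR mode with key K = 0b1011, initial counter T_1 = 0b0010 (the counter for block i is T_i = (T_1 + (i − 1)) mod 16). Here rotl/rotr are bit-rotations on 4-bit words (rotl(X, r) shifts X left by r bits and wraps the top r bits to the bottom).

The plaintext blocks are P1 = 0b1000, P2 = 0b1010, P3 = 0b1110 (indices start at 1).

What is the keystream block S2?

0b0111

CTR encryption: S_i = E(K, T_i) where T_i is the counter for block i; C_i = P_i ⊕ S_i.
C1: T = 0b0010, S = E(K, T) = 0b0011; 0b1000 ⊕ 0b0011 = 0b1011.
C2: T = 0b0011, S = E(K, T) = 0b0111; 0b1010 ⊕ 0b0111 = 0b1101.
So S2 = 0b0111.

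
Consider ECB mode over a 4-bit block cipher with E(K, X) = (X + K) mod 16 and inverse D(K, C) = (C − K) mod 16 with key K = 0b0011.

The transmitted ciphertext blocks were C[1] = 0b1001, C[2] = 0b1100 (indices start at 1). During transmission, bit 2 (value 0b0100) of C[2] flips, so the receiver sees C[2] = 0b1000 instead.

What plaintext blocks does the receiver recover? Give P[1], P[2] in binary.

ECB decryption: P_i = D(K, C_i).
Only C[2] changed, to 0b1000. In ECB, a change in C_i affects only P_i. Decrypting the received ciphertext:
P[1]: D(K, 0b1001) = 0b0110.
P[2]: D(K, 0b1000) = 0b0101.
Blocks that differ from the original plaintext: P[2].

P[1] = 0b0110, P[2] = 0b0101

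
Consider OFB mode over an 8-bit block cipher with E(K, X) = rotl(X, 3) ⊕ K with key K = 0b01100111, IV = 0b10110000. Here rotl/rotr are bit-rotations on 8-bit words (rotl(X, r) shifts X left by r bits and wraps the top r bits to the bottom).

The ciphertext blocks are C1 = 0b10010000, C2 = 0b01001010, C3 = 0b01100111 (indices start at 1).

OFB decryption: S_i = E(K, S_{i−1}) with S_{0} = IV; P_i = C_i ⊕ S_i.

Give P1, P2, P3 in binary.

P1: S = E(K, 0b10110000) = 0b11100010; 0b10010000 ⊕ 0b11100010 = 0b01110010.
P2: S = E(K, 0b11100010) = 0b01110000; 0b01001010 ⊕ 0b01110000 = 0b00111010.
P3: S = E(K, 0b01110000) = 0b11100100; 0b01100111 ⊕ 0b11100100 = 0b10000011.

P1 = 0b01110010, P2 = 0b00111010, P3 = 0b10000011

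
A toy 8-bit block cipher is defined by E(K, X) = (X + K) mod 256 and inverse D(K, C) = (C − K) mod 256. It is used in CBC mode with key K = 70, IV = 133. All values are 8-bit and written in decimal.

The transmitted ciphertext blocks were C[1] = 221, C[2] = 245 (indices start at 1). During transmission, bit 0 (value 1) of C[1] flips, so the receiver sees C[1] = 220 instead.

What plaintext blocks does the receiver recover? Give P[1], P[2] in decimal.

P[1] = 19, P[2] = 115

CBC decryption: P_i = D(K, C_i) ⊕ C_{i−1}, with C_{0} = IV.
Only C[1] changed, to 220. In CBC, a change in C_i garbles P_i and flips the same bit in P_{i+1}. Decrypting the received ciphertext:
P[1]: D(K, 220) = 150; 150 ⊕ 133 = 19.
P[2]: D(K, 245) = 175; 175 ⊕ 220 = 115.
Blocks that differ from the original plaintext: P[1], P[2].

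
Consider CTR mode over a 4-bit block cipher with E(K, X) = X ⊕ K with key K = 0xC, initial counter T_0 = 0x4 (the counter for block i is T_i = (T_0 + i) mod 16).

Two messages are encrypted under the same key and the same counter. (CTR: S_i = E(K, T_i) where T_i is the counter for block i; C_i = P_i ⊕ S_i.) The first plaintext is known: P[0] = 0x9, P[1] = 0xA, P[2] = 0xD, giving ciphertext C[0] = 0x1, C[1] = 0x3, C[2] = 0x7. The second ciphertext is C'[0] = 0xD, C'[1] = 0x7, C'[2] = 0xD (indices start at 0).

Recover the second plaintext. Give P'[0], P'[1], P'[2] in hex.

In CTR with a reused counter, both messages share the same keystream S_i, so C_i ⊕ C'_i = P_i ⊕ P'_i and thus P'_i = P_i ⊕ C_i ⊕ C'_i.
P'[0]: 0x9 ⊕ 0x1 ⊕ 0xD = 0x5.
P'[1]: 0xA ⊕ 0x3 ⊕ 0x7 = 0xE.
P'[2]: 0xD ⊕ 0x7 ⊕ 0xD = 0x7.

P'[0] = 0x5, P'[1] = 0xE, P'[2] = 0x7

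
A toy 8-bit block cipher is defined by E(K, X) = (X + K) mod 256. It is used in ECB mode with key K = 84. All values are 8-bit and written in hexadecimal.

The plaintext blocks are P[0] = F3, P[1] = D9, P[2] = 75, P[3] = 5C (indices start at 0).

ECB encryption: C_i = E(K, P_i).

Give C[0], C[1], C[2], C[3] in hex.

C[0]: E(K, F3) = 77.
C[1]: E(K, D9) = 5D.
C[2]: E(K, 75) = F9.
C[3]: E(K, 5C) = E0.

C[0] = 77, C[1] = 5D, C[2] = F9, C[3] = E0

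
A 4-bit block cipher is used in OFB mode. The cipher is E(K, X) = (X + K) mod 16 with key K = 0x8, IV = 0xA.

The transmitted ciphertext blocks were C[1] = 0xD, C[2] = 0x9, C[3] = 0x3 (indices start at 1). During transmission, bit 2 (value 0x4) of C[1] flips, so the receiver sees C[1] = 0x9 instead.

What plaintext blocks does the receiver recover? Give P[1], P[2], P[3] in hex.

OFB decryption: S_i = E(K, S_{i−1}) with S_{0} = IV; P_i = C_i ⊕ S_i.
Only C[1] changed, to 0x9. In OFB, a change in C_i flips the same bit in P_i only; the keystream is unaffected. Decrypting the received ciphertext:
P[1]: S = E(K, 0xA) = 0x2; 0x9 ⊕ 0x2 = 0xB.
P[2]: S = E(K, 0x2) = 0xA; 0x9 ⊕ 0xA = 0x3.
P[3]: S = E(K, 0xA) = 0x2; 0x3 ⊕ 0x2 = 0x1.
Blocks that differ from the original plaintext: P[1].

P[1] = 0xB, P[2] = 0x3, P[3] = 0x1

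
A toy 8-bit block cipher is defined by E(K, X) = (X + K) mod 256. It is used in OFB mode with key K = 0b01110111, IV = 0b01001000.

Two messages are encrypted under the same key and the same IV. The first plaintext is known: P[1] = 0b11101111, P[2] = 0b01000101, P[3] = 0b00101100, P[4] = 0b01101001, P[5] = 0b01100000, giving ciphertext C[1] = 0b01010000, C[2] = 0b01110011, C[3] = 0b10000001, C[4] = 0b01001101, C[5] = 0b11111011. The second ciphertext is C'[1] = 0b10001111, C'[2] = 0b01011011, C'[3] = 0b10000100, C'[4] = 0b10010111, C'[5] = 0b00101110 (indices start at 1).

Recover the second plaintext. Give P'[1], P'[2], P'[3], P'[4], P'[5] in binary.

P'[1] = 0b00110000, P'[2] = 0b01101101, P'[3] = 0b00101001, P'[4] = 0b10110011, P'[5] = 0b10110101

In OFB with a reused IV, both messages share the same keystream S_i, so C_i ⊕ C'_i = P_i ⊕ P'_i and thus P'_i = P_i ⊕ C_i ⊕ C'_i.
P'[1]: 0b11101111 ⊕ 0b01010000 ⊕ 0b10001111 = 0b00110000.
P'[2]: 0b01000101 ⊕ 0b01110011 ⊕ 0b01011011 = 0b01101101.
P'[3]: 0b00101100 ⊕ 0b10000001 ⊕ 0b10000100 = 0b00101001.
P'[4]: 0b01101001 ⊕ 0b01001101 ⊕ 0b10010111 = 0b10110011.
P'[5]: 0b01100000 ⊕ 0b11111011 ⊕ 0b00101110 = 0b10110101.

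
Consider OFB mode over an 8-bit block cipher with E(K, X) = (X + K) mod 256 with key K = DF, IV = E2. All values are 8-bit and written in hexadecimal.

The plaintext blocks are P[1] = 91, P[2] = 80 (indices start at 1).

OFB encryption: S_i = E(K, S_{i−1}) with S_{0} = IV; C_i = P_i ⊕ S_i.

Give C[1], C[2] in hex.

C[1]: S = E(K, E2) = C1; 91 ⊕ C1 = 50.
C[2]: S = E(K, C1) = A0; 80 ⊕ A0 = 20.

C[1] = 50, C[2] = 20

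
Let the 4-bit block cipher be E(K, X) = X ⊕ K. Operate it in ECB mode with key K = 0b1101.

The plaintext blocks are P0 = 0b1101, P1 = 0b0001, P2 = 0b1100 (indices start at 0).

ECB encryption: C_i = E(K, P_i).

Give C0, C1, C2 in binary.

C0: E(K, 0b1101) = 0b0000.
C1: E(K, 0b0001) = 0b1100.
C2: E(K, 0b1100) = 0b0001.

C0 = 0b0000, C1 = 0b1100, C2 = 0b0001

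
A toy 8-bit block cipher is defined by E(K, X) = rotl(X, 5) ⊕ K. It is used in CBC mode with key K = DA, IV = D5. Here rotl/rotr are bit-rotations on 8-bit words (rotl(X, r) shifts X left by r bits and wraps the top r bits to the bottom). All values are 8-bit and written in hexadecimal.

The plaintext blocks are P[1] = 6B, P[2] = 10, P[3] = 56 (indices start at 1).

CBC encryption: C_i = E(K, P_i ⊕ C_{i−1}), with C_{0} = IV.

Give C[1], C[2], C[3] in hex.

C[1]: P[1] ⊕ D5 = BE; E(K, BE) = 0D.
C[2]: P[2] ⊕ 0D = 1D; E(K, 1D) = 79.
C[3]: P[3] ⊕ 79 = 2F; E(K, 2F) = 3F.

C[1] = 0D, C[2] = 79, C[3] = 3F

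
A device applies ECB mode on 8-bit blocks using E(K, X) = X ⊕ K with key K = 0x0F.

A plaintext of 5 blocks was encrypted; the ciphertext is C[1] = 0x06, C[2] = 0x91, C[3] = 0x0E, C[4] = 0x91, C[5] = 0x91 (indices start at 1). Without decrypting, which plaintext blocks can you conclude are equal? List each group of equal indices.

ECB encrypts each block independently with the same key, so equal ciphertext blocks imply equal plaintext blocks.
C[2] = C[4] = C[5] = 0x91, so P[2] = P[4] = P[5].

P[2] = P[4] = P[5]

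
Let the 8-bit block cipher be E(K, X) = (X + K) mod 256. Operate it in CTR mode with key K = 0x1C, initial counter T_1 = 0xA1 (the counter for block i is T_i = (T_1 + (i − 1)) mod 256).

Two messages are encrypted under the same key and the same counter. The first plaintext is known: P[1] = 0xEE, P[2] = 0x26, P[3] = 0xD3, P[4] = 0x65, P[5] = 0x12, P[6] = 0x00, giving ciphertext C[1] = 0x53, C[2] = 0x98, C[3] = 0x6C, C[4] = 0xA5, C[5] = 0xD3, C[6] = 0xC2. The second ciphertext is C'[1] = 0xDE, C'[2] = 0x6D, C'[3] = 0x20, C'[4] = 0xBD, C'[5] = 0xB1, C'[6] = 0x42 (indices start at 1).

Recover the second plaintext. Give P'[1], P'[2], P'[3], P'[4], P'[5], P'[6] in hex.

In CTR with a reused counter, both messages share the same keystream S_i, so C_i ⊕ C'_i = P_i ⊕ P'_i and thus P'_i = P_i ⊕ C_i ⊕ C'_i.
P'[1]: 0xEE ⊕ 0x53 ⊕ 0xDE = 0x63.
P'[2]: 0x26 ⊕ 0x98 ⊕ 0x6D = 0xD3.
P'[3]: 0xD3 ⊕ 0x6C ⊕ 0x20 = 0x9F.
P'[4]: 0x65 ⊕ 0xA5 ⊕ 0xBD = 0x7D.
P'[5]: 0x12 ⊕ 0xD3 ⊕ 0xB1 = 0x70.
P'[6]: 0x00 ⊕ 0xC2 ⊕ 0x42 = 0x80.

P'[1] = 0x63, P'[2] = 0xD3, P'[3] = 0x9F, P'[4] = 0x7D, P'[5] = 0x70, P'[6] = 0x80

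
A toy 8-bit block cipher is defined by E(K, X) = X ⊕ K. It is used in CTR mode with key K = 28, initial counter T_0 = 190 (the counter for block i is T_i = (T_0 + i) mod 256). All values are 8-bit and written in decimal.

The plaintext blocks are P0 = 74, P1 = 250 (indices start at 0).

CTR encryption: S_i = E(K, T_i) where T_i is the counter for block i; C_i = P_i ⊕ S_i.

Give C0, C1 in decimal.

C0: T = 190, S = E(K, T) = 162; 74 ⊕ 162 = 232.
C1: T = 191, S = E(K, T) = 163; 250 ⊕ 163 = 89.

C0 = 232, C1 = 89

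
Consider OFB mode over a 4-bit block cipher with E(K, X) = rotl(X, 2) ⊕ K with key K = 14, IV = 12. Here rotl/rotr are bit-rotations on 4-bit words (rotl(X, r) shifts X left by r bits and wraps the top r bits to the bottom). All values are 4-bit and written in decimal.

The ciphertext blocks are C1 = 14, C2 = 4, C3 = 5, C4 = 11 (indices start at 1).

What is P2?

P2 = 13

OFB decryption: S_i = E(K, S_{i−1}) with S_{0} = IV; P_i = C_i ⊕ S_i.
P1: S = E(K, 12) = 13; 14 ⊕ 13 = 3.
P2: S = E(K, 13) = 9; 4 ⊕ 9 = 13.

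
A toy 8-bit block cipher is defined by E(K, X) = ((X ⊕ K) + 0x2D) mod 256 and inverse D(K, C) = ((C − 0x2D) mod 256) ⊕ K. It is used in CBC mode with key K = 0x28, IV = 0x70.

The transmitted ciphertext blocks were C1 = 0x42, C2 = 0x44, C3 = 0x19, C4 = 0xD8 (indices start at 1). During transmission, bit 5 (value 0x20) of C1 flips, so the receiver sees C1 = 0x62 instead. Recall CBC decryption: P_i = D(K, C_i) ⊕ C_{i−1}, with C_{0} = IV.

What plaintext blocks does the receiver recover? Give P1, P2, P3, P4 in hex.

Only C1 changed, to 0x62. In CBC, a change in C_i garbles P_i and flips the same bit in P_{i+1}. Decrypting the received ciphertext:
P1: D(K, 0x62) = 0x1D; 0x1D ⊕ 0x70 = 0x6D.
P2: D(K, 0x44) = 0x3F; 0x3F ⊕ 0x62 = 0x5D.
P3: D(K, 0x19) = 0xC4; 0xC4 ⊕ 0x44 = 0x80.
P4: D(K, 0xD8) = 0x83; 0x83 ⊕ 0x19 = 0x9A.
Blocks that differ from the original plaintext: P1, P2.

P1 = 0x6D, P2 = 0x5D, P3 = 0x80, P4 = 0x9A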